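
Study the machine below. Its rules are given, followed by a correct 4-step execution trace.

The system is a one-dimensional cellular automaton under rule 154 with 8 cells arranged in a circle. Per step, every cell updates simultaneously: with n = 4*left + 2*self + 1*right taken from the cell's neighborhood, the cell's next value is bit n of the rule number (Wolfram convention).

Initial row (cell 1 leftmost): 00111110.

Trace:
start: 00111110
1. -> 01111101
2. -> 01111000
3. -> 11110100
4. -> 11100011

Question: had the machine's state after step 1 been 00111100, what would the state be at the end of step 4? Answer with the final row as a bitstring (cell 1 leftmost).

state after step 1 := 00111100
2. -> 01111010
3. -> 11110001
4. -> 11101011

11101011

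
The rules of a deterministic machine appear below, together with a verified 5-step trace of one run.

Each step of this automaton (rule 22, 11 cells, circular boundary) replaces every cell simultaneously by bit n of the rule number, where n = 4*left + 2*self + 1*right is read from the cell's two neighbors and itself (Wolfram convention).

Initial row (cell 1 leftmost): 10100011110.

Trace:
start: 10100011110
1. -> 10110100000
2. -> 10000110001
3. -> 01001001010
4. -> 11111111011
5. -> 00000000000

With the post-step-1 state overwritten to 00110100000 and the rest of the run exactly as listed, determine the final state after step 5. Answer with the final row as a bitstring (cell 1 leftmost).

10010000001

state after step 1 := 00110100000
2. -> 01000110000
3. -> 11101001000
4. -> 00001111101
5. -> 10010000001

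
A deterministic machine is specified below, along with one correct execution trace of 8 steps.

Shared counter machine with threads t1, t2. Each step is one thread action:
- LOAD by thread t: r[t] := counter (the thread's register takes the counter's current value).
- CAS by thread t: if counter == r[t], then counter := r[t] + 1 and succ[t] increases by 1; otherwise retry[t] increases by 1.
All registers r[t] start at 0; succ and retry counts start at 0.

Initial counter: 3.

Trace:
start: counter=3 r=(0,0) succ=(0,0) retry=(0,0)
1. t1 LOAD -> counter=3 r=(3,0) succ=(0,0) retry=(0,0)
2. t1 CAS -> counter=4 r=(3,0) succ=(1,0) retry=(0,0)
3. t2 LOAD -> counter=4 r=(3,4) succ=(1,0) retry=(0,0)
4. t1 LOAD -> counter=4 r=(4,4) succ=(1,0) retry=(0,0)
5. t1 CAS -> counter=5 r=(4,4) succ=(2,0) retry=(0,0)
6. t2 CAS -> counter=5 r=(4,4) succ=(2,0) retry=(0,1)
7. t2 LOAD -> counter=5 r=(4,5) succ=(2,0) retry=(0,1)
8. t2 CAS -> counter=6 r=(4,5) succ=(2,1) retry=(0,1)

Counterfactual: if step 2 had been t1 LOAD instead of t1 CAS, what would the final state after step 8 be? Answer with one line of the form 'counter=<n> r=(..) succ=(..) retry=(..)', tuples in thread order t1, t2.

counter=5 r=(3,4) succ=(1,1) retry=(0,1)

(re-executing from step 2 with the substitution; state before step 2: counter=3 r=(3,0) succ=(0,0) retry=(0,0))
2. t1 LOAD -> counter=3 r=(3,0) succ=(0,0) retry=(0,0)
3. t2 LOAD -> counter=3 r=(3,3) succ=(0,0) retry=(0,0)
4. t1 LOAD -> counter=3 r=(3,3) succ=(0,0) retry=(0,0)
5. t1 CAS -> counter=4 r=(3,3) succ=(1,0) retry=(0,0)
6. t2 CAS -> counter=4 r=(3,3) succ=(1,0) retry=(0,1)
7. t2 LOAD -> counter=4 r=(3,4) succ=(1,0) retry=(0,1)
8. t2 CAS -> counter=5 r=(3,4) succ=(1,1) retry=(0,1)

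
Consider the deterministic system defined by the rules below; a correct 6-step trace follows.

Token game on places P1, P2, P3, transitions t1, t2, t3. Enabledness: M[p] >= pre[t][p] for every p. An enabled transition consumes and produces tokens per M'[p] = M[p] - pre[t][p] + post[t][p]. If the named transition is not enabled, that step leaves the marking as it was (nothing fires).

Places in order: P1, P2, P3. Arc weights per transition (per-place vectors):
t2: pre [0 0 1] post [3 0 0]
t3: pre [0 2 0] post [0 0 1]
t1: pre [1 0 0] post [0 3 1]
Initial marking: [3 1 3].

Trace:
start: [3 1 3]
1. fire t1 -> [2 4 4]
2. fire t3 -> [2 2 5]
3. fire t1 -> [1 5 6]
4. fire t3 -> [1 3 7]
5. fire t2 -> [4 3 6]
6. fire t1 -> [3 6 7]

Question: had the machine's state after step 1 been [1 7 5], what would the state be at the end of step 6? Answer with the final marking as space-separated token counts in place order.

2 9 8

state after step 1 := [1 7 5]
2. fire t3 -> [1 5 6]
3. fire t1 -> [0 8 7]
4. fire t3 -> [0 6 8]
5. fire t2 -> [3 6 7]
6. fire t1 -> [2 9 8]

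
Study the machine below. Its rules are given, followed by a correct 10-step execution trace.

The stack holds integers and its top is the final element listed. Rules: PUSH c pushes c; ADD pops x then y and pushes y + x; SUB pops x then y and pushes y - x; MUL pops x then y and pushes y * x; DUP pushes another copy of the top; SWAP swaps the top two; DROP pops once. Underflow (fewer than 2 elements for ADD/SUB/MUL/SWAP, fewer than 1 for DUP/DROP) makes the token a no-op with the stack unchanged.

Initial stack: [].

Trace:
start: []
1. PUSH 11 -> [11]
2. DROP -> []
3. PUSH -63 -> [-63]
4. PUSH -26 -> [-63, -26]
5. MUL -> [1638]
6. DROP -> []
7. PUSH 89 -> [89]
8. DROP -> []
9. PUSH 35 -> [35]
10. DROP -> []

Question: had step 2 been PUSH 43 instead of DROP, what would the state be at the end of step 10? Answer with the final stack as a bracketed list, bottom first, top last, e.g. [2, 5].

[11, 43]

(re-executing from step 2 with the substitution; state before step 2: [11])
2. PUSH 43 -> [11, 43]
3. PUSH -63 -> [11, 43, -63]
4. PUSH -26 -> [11, 43, -63, -26]
5. MUL -> [11, 43, 1638]
6. DROP -> [11, 43]
7. PUSH 89 -> [11, 43, 89]
8. DROP -> [11, 43]
9. PUSH 35 -> [11, 43, 35]
10. DROP -> [11, 43]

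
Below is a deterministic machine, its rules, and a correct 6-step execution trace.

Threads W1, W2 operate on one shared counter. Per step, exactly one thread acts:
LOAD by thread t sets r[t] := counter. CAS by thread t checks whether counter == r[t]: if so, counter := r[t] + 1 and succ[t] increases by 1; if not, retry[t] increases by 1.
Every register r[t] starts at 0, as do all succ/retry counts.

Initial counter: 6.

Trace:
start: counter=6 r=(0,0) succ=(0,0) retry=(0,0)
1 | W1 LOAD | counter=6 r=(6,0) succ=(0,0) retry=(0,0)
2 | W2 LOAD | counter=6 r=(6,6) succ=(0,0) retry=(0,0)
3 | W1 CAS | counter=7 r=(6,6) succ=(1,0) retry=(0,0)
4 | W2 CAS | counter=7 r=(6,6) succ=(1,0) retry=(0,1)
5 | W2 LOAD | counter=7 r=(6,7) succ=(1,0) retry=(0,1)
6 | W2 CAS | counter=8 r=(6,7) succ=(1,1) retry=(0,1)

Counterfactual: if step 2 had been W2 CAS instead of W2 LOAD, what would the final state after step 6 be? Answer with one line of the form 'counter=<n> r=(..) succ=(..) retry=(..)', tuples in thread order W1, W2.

(re-executing from step 2 with the substitution; state before step 2: counter=6 r=(6,0) succ=(0,0) retry=(0,0))
2 | W2 CAS | counter=6 r=(6,0) succ=(0,0) retry=(0,1)
3 | W1 CAS | counter=7 r=(6,0) succ=(1,0) retry=(0,1)
4 | W2 CAS | counter=7 r=(6,0) succ=(1,0) retry=(0,2)
5 | W2 LOAD | counter=7 r=(6,7) succ=(1,0) retry=(0,2)
6 | W2 CAS | counter=8 r=(6,7) succ=(1,1) retry=(0,2)

counter=8 r=(6,7) succ=(1,1) retry=(0,2)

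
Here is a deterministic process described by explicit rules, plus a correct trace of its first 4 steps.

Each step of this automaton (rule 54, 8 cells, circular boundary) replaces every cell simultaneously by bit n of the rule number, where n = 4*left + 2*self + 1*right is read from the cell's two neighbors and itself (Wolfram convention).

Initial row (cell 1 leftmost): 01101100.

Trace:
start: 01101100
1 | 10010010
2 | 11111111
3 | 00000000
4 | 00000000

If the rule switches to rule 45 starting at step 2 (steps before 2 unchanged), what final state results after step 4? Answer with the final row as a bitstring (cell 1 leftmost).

11010010

(re-executing steps 2..4 under rule 45; state before step 2: 10010010)
2 | 10010011
3 | 00010010
4 | 11010010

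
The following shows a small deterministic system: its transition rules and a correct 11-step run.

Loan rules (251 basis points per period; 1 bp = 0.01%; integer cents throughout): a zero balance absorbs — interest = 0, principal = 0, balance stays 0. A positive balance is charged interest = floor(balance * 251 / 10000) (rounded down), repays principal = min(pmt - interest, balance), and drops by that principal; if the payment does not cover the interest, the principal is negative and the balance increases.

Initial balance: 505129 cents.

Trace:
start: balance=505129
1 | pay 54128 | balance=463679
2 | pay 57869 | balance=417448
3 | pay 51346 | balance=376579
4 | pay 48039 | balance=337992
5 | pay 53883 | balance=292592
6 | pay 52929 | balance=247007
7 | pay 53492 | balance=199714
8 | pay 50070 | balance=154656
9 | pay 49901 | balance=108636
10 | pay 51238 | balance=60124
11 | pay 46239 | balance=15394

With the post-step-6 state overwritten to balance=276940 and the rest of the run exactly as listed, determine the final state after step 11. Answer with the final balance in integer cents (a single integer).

49279

state after step 6 := balance=276940
7 | pay 53492 | balance=230399
8 | pay 50070 | balance=186112
9 | pay 49901 | balance=140882
10 | pay 51238 | balance=93180
11 | pay 46239 | balance=49279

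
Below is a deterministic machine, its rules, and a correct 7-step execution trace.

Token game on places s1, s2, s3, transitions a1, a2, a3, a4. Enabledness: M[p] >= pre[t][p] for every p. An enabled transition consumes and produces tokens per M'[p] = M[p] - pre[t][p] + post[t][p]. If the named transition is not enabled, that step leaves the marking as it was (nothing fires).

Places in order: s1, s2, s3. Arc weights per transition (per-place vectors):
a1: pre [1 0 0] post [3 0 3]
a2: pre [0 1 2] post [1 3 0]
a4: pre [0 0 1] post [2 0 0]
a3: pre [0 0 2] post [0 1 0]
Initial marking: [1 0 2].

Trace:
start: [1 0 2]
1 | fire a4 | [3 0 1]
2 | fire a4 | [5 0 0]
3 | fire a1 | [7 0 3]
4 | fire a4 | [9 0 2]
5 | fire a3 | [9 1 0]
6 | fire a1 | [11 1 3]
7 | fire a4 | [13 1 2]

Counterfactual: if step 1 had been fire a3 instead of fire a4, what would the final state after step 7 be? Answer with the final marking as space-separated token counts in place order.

(re-executing from step 1 with the substitution; state before step 1: [1 0 2])
1 | fire a3 | [1 1 0]
2 | fire a4 | [1 1 0]
3 | fire a1 | [3 1 3]
4 | fire a4 | [5 1 2]
5 | fire a3 | [5 2 0]
6 | fire a1 | [7 2 3]
7 | fire a4 | [9 2 2]

9 2 2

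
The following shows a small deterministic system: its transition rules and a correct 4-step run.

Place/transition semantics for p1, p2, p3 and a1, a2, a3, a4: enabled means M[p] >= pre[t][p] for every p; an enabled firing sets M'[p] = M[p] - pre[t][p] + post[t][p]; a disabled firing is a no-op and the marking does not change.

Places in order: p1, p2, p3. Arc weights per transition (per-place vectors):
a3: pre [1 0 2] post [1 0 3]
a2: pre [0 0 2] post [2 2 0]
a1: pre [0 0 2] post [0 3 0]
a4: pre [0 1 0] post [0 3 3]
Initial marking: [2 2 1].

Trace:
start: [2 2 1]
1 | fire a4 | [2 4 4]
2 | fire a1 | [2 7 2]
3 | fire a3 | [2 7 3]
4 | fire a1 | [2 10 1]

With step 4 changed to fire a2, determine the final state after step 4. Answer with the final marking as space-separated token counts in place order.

(re-executing from step 4 with the substitution; state before step 4: [2 7 3])
4 | fire a2 | [4 9 1]

4 9 1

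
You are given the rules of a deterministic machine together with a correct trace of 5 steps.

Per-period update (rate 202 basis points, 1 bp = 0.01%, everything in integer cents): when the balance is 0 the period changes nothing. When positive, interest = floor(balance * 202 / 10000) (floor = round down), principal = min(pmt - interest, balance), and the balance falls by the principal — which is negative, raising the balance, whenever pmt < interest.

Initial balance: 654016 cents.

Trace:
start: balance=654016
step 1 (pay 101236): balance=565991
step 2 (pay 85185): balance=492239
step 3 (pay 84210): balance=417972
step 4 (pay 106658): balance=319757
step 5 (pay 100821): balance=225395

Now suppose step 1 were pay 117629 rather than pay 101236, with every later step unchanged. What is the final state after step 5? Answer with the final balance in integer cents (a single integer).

207635

(re-executing from step 1 with the substitution; state before step 1: balance=654016)
step 1 (pay 117629): balance=549598
step 2 (pay 85185): balance=475514
step 3 (pay 84210): balance=400909
step 4 (pay 106658): balance=302349
step 5 (pay 100821): balance=207635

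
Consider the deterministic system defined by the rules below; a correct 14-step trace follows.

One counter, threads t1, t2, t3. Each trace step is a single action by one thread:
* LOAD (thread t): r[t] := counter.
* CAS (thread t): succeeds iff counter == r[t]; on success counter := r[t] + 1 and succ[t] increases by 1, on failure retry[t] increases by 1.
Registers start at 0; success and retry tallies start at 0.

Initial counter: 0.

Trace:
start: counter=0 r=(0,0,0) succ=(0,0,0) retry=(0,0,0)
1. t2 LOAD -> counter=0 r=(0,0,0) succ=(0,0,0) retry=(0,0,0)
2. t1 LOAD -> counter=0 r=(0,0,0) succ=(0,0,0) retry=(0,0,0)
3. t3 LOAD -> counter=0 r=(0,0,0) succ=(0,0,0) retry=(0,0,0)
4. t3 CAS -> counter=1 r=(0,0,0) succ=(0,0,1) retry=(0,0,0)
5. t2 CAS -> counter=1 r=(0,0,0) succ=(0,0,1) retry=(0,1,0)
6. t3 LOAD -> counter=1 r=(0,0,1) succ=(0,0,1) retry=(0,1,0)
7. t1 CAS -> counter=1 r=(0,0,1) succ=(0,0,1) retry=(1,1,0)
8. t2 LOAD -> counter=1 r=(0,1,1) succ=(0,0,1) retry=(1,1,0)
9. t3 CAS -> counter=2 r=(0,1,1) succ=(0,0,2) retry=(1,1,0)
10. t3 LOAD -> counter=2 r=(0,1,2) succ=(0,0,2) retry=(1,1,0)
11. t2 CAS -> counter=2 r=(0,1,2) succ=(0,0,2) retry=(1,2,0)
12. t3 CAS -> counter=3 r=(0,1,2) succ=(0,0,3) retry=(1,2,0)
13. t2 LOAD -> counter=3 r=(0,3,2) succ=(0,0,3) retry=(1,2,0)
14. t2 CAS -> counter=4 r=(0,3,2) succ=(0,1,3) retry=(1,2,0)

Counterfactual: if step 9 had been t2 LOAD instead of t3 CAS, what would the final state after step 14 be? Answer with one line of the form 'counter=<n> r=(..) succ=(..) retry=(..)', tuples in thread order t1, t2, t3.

(re-executing from step 9 with the substitution; state before step 9: counter=1 r=(0,1,1) succ=(0,0,1) retry=(1,1,0))
9. t2 LOAD -> counter=1 r=(0,1,1) succ=(0,0,1) retry=(1,1,0)
10. t3 LOAD -> counter=1 r=(0,1,1) succ=(0,0,1) retry=(1,1,0)
11. t2 CAS -> counter=2 r=(0,1,1) succ=(0,1,1) retry=(1,1,0)
12. t3 CAS -> counter=2 r=(0,1,1) succ=(0,1,1) retry=(1,1,1)
13. t2 LOAD -> counter=2 r=(0,2,1) succ=(0,1,1) retry=(1,1,1)
14. t2 CAS -> counter=3 r=(0,2,1) succ=(0,2,1) retry=(1,1,1)

counter=3 r=(0,2,1) succ=(0,2,1) retry=(1,1,1)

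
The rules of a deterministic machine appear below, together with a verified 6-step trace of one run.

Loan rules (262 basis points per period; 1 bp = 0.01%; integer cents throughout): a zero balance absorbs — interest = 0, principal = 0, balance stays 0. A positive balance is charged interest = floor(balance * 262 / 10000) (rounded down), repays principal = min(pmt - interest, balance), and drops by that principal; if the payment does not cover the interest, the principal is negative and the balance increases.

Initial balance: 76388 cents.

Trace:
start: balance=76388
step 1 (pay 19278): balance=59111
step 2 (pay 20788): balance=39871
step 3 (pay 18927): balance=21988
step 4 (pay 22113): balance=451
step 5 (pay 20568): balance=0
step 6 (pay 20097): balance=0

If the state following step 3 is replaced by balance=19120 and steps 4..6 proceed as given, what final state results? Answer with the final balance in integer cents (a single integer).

0

state after step 3 := balance=19120
step 4 (pay 22113): balance=0
step 5 (pay 20568): balance=0
step 6 (pay 20097): balance=0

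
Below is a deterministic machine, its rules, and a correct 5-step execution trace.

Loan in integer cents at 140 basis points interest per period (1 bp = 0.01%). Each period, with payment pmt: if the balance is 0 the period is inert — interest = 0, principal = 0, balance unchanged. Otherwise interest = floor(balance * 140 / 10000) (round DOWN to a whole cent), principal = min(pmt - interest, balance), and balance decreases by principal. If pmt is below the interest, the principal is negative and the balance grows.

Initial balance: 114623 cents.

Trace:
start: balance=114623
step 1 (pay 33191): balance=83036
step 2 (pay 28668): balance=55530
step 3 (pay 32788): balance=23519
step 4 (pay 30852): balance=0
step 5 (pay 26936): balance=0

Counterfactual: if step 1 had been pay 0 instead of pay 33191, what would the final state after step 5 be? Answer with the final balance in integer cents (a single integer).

1051

(re-executing from step 1 with the substitution; state before step 1: balance=114623)
step 1 (pay 0): balance=116227
step 2 (pay 28668): balance=89186
step 3 (pay 32788): balance=57646
step 4 (pay 30852): balance=27601
step 5 (pay 26936): balance=1051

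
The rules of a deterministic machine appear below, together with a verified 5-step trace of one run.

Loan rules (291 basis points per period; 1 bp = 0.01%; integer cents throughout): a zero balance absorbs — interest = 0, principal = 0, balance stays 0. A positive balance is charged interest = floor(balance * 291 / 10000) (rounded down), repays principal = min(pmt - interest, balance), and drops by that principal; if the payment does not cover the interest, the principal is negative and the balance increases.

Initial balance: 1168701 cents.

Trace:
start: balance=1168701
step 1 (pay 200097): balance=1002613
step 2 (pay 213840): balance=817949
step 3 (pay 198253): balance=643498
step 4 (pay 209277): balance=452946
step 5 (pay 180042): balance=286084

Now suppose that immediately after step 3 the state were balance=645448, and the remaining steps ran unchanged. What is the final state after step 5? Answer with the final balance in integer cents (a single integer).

288150

state after step 3 := balance=645448
step 4 (pay 209277): balance=454953
step 5 (pay 180042): balance=288150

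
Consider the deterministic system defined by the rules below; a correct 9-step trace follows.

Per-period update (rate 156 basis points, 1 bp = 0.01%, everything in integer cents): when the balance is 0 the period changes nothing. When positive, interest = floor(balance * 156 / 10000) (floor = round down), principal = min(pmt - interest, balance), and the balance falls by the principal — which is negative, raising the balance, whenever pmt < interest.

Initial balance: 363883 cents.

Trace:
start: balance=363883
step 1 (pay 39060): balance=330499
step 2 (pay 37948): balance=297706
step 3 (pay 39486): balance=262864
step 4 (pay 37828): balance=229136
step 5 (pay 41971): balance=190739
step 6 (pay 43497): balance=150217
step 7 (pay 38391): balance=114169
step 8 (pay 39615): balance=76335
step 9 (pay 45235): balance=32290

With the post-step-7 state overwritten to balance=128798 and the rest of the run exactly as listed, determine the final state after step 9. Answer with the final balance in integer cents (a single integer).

state after step 7 := balance=128798
step 8 (pay 39615): balance=91192
step 9 (pay 45235): balance=47379

47379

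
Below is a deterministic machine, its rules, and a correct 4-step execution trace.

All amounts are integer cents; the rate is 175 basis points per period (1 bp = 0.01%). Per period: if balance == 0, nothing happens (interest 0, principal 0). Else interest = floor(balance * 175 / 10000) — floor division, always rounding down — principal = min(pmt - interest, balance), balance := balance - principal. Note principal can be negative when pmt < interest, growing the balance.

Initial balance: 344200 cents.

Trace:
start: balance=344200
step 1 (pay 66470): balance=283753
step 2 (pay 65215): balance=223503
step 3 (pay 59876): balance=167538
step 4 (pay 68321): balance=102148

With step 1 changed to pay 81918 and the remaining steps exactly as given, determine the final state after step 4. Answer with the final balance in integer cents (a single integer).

85876

(re-executing from step 1 with the substitution; state before step 1: balance=344200)
step 1 (pay 81918): balance=268305
step 2 (pay 65215): balance=207785
step 3 (pay 59876): balance=151545
step 4 (pay 68321): balance=85876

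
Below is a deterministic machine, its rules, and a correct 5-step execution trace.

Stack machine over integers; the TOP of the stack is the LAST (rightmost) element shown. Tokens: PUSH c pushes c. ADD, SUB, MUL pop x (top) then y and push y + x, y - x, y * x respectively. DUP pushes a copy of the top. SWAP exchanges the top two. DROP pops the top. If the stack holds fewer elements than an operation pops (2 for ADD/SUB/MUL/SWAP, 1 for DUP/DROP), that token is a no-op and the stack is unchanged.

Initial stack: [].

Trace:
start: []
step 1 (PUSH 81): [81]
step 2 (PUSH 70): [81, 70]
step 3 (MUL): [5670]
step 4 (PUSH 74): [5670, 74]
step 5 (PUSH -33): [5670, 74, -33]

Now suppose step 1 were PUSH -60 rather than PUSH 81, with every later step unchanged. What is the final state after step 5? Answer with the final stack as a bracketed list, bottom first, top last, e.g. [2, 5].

[-4200, 74, -33]

(re-executing from step 1 with the substitution; state before step 1: [])
step 1 (PUSH -60): [-60]
step 2 (PUSH 70): [-60, 70]
step 3 (MUL): [-4200]
step 4 (PUSH 74): [-4200, 74]
step 5 (PUSH -33): [-4200, 74, -33]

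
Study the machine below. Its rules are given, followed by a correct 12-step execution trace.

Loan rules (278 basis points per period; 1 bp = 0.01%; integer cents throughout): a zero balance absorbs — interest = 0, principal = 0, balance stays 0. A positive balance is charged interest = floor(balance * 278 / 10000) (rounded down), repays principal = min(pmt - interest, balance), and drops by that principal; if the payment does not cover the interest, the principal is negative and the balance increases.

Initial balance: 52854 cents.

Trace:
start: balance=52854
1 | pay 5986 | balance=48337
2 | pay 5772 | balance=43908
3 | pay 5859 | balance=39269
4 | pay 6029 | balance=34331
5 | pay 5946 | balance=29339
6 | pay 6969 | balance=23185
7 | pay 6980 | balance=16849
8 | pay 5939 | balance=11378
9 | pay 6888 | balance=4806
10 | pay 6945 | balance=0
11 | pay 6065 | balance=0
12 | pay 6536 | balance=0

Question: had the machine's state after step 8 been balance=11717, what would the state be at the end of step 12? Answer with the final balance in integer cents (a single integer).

state after step 8 := balance=11717
9 | pay 6888 | balance=5154
10 | pay 6945 | balance=0
11 | pay 6065 | balance=0
12 | pay 6536 | balance=0

0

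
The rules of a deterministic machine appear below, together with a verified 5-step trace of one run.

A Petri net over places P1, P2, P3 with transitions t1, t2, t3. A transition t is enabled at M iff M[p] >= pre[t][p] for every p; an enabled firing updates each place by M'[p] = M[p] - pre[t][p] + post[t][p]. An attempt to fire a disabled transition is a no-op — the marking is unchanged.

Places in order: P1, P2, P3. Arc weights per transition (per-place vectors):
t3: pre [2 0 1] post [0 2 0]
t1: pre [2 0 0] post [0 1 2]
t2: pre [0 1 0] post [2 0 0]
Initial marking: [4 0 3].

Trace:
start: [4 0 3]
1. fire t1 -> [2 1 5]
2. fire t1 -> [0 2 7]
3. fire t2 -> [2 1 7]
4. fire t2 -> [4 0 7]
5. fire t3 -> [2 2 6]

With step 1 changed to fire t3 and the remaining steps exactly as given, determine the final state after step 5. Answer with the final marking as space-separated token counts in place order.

2 3 3

(re-executing from step 1 with the substitution; state before step 1: [4 0 3])
1. fire t3 -> [2 2 2]
2. fire t1 -> [0 3 4]
3. fire t2 -> [2 2 4]
4. fire t2 -> [4 1 4]
5. fire t3 -> [2 3 3]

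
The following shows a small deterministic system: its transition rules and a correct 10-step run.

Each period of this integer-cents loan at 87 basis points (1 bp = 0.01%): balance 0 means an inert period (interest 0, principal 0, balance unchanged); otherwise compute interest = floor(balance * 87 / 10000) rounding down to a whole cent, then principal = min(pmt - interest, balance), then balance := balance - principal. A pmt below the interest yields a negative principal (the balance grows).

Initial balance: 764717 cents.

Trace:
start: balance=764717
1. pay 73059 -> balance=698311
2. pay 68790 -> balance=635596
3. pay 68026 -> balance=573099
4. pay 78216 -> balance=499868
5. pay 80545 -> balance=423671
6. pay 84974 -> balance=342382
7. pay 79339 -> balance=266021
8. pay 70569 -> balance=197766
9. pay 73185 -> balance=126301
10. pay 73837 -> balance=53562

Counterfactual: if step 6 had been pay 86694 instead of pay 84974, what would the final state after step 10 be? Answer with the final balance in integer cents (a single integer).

51782

(re-executing from step 6 with the substitution; state before step 6: balance=423671)
6. pay 86694 -> balance=340662
7. pay 79339 -> balance=264286
8. pay 70569 -> balance=196016
9. pay 73185 -> balance=124536
10. pay 73837 -> balance=51782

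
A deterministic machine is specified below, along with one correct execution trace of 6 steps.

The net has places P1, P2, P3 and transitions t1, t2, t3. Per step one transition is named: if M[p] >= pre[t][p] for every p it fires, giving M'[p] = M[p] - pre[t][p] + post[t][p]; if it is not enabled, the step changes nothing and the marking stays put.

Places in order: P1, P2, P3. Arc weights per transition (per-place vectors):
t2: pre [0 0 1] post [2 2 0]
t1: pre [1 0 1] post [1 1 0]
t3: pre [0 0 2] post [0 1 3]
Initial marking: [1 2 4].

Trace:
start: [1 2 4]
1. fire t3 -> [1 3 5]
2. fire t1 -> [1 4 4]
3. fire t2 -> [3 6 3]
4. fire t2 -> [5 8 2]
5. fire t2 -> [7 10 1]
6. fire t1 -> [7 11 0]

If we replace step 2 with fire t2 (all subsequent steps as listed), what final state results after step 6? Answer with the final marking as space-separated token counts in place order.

9 12 0

(re-executing from step 2 with the substitution; state before step 2: [1 3 5])
2. fire t2 -> [3 5 4]
3. fire t2 -> [5 7 3]
4. fire t2 -> [7 9 2]
5. fire t2 -> [9 11 1]
6. fire t1 -> [9 12 0]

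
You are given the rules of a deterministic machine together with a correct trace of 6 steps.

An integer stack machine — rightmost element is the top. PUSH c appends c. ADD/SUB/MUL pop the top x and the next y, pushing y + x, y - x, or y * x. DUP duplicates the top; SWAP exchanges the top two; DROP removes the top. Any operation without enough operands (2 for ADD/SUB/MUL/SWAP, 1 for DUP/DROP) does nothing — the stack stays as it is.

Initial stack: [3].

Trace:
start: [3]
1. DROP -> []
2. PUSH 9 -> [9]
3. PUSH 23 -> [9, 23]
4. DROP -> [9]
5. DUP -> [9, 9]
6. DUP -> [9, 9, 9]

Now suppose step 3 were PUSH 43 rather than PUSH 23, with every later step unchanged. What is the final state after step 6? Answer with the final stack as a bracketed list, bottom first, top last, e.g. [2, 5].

(re-executing from step 3 with the substitution; state before step 3: [9])
3. PUSH 43 -> [9, 43]
4. DROP -> [9]
5. DUP -> [9, 9]
6. DUP -> [9, 9, 9]

[9, 9, 9]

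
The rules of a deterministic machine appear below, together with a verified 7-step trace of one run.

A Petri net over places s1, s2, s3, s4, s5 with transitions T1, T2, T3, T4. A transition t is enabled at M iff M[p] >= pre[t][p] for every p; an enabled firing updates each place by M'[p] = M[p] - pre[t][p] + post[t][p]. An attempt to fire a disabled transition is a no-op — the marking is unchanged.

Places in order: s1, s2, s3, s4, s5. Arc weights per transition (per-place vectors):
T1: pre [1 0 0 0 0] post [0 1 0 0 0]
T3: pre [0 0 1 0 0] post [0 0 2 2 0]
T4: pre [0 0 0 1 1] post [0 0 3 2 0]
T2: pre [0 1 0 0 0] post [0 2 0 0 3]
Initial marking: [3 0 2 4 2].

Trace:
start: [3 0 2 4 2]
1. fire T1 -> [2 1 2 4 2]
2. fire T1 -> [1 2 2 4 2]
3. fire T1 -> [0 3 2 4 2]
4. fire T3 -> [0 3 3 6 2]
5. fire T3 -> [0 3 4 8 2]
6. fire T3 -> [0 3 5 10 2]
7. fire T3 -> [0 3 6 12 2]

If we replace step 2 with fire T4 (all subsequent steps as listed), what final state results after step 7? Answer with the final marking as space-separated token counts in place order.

1 2 9 13 1

(re-executing from step 2 with the substitution; state before step 2: [2 1 2 4 2])
2. fire T4 -> [2 1 5 5 1]
3. fire T1 -> [1 2 5 5 1]
4. fire T3 -> [1 2 6 7 1]
5. fire T3 -> [1 2 7 9 1]
6. fire T3 -> [1 2 8 11 1]
7. fire T3 -> [1 2 9 13 1]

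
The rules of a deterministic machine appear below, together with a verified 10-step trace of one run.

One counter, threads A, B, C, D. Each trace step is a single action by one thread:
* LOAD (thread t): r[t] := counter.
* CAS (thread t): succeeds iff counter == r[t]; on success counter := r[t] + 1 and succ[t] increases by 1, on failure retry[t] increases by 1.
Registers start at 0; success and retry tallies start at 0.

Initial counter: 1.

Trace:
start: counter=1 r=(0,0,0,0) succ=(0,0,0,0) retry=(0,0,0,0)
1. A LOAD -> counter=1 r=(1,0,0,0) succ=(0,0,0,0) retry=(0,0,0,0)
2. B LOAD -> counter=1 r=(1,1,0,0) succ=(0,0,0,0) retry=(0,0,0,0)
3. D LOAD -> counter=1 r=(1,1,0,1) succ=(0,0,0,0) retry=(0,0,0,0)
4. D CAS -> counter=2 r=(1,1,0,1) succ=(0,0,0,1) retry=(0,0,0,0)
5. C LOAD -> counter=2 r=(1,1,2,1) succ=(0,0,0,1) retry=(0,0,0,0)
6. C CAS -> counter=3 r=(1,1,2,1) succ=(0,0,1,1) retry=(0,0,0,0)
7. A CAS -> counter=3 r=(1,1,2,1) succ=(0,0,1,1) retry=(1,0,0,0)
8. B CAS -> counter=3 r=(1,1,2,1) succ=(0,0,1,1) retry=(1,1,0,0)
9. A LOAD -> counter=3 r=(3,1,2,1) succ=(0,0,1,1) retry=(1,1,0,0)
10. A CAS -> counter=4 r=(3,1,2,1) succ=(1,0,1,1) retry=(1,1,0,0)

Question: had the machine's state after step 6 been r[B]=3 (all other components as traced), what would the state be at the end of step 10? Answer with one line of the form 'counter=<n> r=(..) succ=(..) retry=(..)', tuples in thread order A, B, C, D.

counter=5 r=(4,3,2,1) succ=(1,1,1,1) retry=(1,0,0,0)

state after step 6 := counter=3 r=(1,3,2,1) succ=(0,0,1,1) retry=(0,0,0,0)
7. A CAS -> counter=3 r=(1,3,2,1) succ=(0,0,1,1) retry=(1,0,0,0)
8. B CAS -> counter=4 r=(1,3,2,1) succ=(0,1,1,1) retry=(1,0,0,0)
9. A LOAD -> counter=4 r=(4,3,2,1) succ=(0,1,1,1) retry=(1,0,0,0)
10. A CAS -> counter=5 r=(4,3,2,1) succ=(1,1,1,1) retry=(1,0,0,0)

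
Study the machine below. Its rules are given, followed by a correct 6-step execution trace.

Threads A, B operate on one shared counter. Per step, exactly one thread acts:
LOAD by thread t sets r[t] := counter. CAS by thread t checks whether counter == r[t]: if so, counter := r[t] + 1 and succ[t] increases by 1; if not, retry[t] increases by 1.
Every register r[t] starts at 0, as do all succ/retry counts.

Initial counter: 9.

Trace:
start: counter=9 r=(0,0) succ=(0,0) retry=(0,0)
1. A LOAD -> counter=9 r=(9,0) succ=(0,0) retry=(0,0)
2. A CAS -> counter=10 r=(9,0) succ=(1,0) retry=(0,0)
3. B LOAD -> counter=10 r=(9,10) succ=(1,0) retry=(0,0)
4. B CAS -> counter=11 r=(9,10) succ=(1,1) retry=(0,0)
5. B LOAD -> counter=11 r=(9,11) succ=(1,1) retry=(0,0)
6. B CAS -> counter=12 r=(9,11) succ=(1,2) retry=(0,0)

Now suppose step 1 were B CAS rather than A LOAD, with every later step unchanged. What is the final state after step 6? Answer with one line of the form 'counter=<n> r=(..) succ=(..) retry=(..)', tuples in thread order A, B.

(re-executing from step 1 with the substitution; state before step 1: counter=9 r=(0,0) succ=(0,0) retry=(0,0))
1. B CAS -> counter=9 r=(0,0) succ=(0,0) retry=(0,1)
2. A CAS -> counter=9 r=(0,0) succ=(0,0) retry=(1,1)
3. B LOAD -> counter=9 r=(0,9) succ=(0,0) retry=(1,1)
4. B CAS -> counter=10 r=(0,9) succ=(0,1) retry=(1,1)
5. B LOAD -> counter=10 r=(0,10) succ=(0,1) retry=(1,1)
6. B CAS -> counter=11 r=(0,10) succ=(0,2) retry=(1,1)

counter=11 r=(0,10) succ=(0,2) retry=(1,1)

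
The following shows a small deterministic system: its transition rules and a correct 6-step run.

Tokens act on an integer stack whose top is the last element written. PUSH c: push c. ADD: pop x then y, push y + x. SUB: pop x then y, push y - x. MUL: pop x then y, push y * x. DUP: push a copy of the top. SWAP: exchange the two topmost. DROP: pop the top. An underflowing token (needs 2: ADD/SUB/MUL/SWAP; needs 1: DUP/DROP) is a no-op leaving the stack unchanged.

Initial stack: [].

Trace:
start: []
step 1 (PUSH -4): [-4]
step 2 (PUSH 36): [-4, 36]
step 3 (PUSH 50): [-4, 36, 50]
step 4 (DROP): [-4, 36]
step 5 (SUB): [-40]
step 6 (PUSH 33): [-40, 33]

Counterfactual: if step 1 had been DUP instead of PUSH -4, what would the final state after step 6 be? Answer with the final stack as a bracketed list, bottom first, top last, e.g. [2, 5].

[36, 33]

(re-executing from step 1 with the substitution; state before step 1: [])
step 1 (DUP): []
step 2 (PUSH 36): [36]
step 3 (PUSH 50): [36, 50]
step 4 (DROP): [36]
step 5 (SUB): [36]
step 6 (PUSH 33): [36, 33]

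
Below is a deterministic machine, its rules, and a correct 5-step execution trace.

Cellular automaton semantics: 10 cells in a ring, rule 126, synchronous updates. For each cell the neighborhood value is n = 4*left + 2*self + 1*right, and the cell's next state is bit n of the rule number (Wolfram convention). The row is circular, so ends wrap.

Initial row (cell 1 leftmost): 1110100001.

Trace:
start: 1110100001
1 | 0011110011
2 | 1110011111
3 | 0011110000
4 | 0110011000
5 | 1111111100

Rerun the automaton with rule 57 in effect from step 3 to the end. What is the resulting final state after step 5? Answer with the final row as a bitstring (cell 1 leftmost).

(re-executing steps 3..5 under rule 57; state before step 3: 1110011111)
3 | 0001010000
4 | 1100101111
5 | 0010011000

0010011000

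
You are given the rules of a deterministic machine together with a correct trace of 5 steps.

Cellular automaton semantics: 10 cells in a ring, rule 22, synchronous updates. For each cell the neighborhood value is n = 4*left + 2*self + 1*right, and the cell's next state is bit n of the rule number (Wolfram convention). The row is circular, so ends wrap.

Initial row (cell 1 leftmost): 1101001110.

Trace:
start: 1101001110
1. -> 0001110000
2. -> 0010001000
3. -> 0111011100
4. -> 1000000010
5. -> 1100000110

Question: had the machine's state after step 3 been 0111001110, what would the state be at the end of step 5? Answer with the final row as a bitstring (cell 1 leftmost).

state after step 3 := 0111001110
4. -> 1000110001
5. -> 0101001010

0101001010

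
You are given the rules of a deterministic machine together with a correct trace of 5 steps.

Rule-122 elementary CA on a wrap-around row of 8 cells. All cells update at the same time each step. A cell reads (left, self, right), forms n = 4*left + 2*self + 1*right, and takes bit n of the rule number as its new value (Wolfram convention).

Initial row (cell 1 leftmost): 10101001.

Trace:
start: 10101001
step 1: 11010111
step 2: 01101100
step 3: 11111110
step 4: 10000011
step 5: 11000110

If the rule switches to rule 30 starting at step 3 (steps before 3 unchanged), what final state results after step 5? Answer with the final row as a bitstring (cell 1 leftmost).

(re-executing steps 3..5 under rule 30; state before step 3: 01101100)
step 3: 11001010
step 4: 10111010
step 5: 10100010

10100010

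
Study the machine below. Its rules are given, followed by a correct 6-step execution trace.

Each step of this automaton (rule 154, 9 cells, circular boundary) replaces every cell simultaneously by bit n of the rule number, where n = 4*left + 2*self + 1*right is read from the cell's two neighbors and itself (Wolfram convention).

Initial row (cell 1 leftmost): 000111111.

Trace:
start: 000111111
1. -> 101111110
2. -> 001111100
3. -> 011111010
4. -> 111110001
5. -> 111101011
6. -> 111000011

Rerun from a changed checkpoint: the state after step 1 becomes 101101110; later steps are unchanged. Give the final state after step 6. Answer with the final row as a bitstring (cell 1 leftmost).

state after step 1 := 101101110
2. -> 001001100
3. -> 010111010
4. -> 100110001
5. -> 011101011
6. -> 011000010

011000010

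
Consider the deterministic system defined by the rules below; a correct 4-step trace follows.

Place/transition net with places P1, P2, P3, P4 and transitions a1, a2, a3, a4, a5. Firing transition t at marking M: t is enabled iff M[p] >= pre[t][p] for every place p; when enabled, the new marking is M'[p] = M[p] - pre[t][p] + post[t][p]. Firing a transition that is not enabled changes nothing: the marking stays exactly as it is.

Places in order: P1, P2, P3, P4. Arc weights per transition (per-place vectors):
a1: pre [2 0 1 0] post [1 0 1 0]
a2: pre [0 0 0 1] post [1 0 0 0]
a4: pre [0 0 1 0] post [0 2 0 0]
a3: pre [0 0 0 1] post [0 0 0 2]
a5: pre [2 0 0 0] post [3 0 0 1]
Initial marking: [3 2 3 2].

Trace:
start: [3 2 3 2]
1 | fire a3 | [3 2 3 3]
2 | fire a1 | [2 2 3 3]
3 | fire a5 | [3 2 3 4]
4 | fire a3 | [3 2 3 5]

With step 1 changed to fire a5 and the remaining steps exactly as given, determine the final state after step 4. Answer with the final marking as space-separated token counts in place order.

(re-executing from step 1 with the substitution; state before step 1: [3 2 3 2])
1 | fire a5 | [4 2 3 3]
2 | fire a1 | [3 2 3 3]
3 | fire a5 | [4 2 3 4]
4 | fire a3 | [4 2 3 5]

4 2 3 5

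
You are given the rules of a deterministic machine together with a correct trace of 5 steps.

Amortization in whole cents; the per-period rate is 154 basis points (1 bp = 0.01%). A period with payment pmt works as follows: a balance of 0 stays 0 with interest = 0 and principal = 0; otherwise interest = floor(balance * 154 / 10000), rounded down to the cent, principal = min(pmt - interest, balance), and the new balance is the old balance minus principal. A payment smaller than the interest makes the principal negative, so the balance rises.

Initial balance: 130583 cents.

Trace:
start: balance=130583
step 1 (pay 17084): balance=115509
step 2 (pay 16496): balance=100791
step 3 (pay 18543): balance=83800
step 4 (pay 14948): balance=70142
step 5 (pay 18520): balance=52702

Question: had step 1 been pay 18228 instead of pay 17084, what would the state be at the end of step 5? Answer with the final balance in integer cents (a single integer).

51486

(re-executing from step 1 with the substitution; state before step 1: balance=130583)
step 1 (pay 18228): balance=114365
step 2 (pay 16496): balance=99630
step 3 (pay 18543): balance=82621
step 4 (pay 14948): balance=68945
step 5 (pay 18520): balance=51486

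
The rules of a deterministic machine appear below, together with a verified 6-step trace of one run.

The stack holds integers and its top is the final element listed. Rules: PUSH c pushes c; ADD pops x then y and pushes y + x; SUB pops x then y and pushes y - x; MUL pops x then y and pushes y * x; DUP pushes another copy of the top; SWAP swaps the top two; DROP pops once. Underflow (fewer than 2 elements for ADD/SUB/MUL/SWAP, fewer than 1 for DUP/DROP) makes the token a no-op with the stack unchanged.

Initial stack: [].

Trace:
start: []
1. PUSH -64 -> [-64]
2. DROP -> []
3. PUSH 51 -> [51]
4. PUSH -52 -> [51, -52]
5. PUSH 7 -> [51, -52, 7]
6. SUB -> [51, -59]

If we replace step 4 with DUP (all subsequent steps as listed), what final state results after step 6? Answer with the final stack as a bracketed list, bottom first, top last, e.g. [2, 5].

(re-executing from step 4 with the substitution; state before step 4: [51])
4. DUP -> [51, 51]
5. PUSH 7 -> [51, 51, 7]
6. SUB -> [51, 44]

[51, 44]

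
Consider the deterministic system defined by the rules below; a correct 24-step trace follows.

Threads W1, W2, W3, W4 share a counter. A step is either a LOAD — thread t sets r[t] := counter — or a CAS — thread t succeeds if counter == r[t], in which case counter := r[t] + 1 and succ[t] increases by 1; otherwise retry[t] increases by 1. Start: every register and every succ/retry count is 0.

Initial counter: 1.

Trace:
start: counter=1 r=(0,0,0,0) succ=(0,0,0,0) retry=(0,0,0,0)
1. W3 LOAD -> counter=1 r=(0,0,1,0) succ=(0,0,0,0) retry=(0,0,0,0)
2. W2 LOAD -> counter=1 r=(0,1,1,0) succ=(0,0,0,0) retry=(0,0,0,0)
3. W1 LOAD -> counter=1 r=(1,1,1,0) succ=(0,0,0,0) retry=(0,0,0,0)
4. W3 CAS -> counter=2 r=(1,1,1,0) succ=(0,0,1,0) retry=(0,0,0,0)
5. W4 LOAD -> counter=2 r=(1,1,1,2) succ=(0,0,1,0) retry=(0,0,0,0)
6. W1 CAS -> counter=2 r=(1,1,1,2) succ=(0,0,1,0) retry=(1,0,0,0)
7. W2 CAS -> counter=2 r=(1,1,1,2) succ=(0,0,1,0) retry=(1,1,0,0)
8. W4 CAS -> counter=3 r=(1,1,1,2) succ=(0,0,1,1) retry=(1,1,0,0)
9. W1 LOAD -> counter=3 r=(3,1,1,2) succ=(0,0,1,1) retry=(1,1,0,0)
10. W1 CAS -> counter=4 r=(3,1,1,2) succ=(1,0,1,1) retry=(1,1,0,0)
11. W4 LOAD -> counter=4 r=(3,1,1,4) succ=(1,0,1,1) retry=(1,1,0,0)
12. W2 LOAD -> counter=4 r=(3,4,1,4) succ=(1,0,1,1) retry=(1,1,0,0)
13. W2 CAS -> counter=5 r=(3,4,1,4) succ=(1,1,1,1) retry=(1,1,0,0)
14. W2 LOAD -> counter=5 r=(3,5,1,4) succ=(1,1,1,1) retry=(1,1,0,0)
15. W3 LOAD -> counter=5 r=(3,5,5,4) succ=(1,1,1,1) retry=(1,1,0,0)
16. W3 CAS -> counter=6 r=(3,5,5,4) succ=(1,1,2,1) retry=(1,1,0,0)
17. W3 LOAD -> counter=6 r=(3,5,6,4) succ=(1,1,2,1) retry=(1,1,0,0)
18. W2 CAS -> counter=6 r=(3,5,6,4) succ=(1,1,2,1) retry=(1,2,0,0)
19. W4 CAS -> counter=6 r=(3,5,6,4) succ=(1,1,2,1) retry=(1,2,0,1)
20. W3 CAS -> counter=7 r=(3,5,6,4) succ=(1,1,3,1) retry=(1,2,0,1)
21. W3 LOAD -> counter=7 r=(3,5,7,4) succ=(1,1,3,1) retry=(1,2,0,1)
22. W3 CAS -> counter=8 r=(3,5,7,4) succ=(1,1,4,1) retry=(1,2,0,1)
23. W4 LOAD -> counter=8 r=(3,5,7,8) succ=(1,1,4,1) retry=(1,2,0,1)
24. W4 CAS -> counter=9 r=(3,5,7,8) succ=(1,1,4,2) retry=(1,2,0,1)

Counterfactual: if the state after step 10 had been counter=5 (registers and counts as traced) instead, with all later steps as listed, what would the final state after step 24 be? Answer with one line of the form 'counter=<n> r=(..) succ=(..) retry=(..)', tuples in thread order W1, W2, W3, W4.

counter=10 r=(3,6,8,9) succ=(1,1,4,2) retry=(1,2,0,1)

state after step 10 := counter=5 r=(3,1,1,2) succ=(1,0,1,1) retry=(1,1,0,0)
11. W4 LOAD -> counter=5 r=(3,1,1,5) succ=(1,0,1,1) retry=(1,1,0,0)
12. W2 LOAD -> counter=5 r=(3,5,1,5) succ=(1,0,1,1) retry=(1,1,0,0)
13. W2 CAS -> counter=6 r=(3,5,1,5) succ=(1,1,1,1) retry=(1,1,0,0)
14. W2 LOAD -> counter=6 r=(3,6,1,5) succ=(1,1,1,1) retry=(1,1,0,0)
15. W3 LOAD -> counter=6 r=(3,6,6,5) succ=(1,1,1,1) retry=(1,1,0,0)
16. W3 CAS -> counter=7 r=(3,6,6,5) succ=(1,1,2,1) retry=(1,1,0,0)
17. W3 LOAD -> counter=7 r=(3,6,7,5) succ=(1,1,2,1) retry=(1,1,0,0)
18. W2 CAS -> counter=7 r=(3,6,7,5) succ=(1,1,2,1) retry=(1,2,0,0)
19. W4 CAS -> counter=7 r=(3,6,7,5) succ=(1,1,2,1) retry=(1,2,0,1)
20. W3 CAS -> counter=8 r=(3,6,7,5) succ=(1,1,3,1) retry=(1,2,0,1)
21. W3 LOAD -> counter=8 r=(3,6,8,5) succ=(1,1,3,1) retry=(1,2,0,1)
22. W3 CAS -> counter=9 r=(3,6,8,5) succ=(1,1,4,1) retry=(1,2,0,1)
23. W4 LOAD -> counter=9 r=(3,6,8,9) succ=(1,1,4,1) retry=(1,2,0,1)
24. W4 CAS -> counter=10 r=(3,6,8,9) succ=(1,1,4,2) retry=(1,2,0,1)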